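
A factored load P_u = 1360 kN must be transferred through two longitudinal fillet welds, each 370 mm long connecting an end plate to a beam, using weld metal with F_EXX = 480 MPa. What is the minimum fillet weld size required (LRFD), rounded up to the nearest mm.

w = 13 mm

Total weld length L = 740 mm.
Required throat t_e = P_u / (φ × 0.6 F_EXX × L) = 1360 / (0.75 × 0.6 × 480 × 740 × 10⁻³) = 8.509 mm.
Required leg w = t_e / 0.707 = 12.03 mm → use 13 mm.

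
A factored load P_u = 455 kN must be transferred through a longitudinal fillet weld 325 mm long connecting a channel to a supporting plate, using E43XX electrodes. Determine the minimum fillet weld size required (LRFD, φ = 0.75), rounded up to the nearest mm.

E43XX → F_EXX = 430 MPa.
Total weld length L = 325 mm.
Required throat t_e = P_u / (φ × 0.6 F_EXX × L) = 455 / (0.75 × 0.6 × 430 × 325 × 10⁻³) = 7.235 mm.
Required leg w = t_e / 0.707 = 10.23 mm → use 11 mm.

w = 11 mm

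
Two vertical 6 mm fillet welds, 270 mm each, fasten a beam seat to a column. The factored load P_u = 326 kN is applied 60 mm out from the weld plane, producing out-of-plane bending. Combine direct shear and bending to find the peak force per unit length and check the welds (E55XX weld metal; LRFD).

f_max ≈ 1010 N/mm; adequate

E55XX → F_EXX = 550 MPa.
L_w = 2 × 270 = 540 mm; section modulus (unit throat) S = 2 × L²/6 = 24300 mm².
Direct shear f_v = P/L_w = 326×10³/540 = 603.7 N/mm.
Moment M = P × e = 326×10³ × 60 = 19560000 N·mm; bending f_b = M/S = 804.9 N/mm.
f_max = √(f_v² + f_b²) = √(603.7² + 804.9²) = 1006 N/mm.
φr_n = 0.75 × 0.6 × 550 × (0.707 × 6) = 1050 N/mm → adequate.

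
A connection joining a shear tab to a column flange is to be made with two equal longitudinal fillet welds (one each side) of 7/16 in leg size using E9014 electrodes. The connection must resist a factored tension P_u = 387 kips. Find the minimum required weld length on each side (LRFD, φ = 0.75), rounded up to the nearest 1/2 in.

E90XX → F_EXX = 90 ksi.
Throat t_e = 0.707 × 0.4375 = 0.3093 in.
φr_n = 0.75 × 0.6 × 90 × 0.3093 = 12.53 kips/in.
L_req = P_u / φr_n = 387 / 12.53 = 30.89 in total.
Per side: 30.89 / 2 = 15.45 in.
Round up → use L = 15.5 in on each side.

L = 15.5 in on each side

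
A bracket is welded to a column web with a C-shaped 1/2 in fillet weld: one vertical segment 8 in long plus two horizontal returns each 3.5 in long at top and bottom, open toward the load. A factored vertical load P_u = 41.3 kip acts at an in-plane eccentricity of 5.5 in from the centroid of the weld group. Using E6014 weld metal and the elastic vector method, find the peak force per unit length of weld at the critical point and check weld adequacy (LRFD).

E60XX → F_EXX = 60 ksi.
Total weld length L_w = 15 in. Treat welds as unit-width lines.
Centroid: x̄ = 2×3.5×1.75 / 15 = 0.8167 in from the vertical weld.
Polar moment about centroid: J = I_x + I_y = [8³/12 + 2×3.5×4²] + [8×0.8167² + 2(3.5³/12 + 3.5×0.9333²)] = 173.2 in³.
Direct shear f_v = P/L_w = 41.3 / 15 = 2.753 kip/in (vertical).
Torsion M = P·e = 41.3 × 5.5 = 227.15 kip·in.
Critical point at (x, y) = (2.683, 4) from centroid. f_tx = M·y/J = 5.245 kip/in; f_ty = M·x/J = 3.518 kip/in.
Resultant f_max = √[f_tx² + (f_v + f_ty)²] = √[5.245² + (2.753 + 3.518)²] = 8.175 kip/in.
Capacity per unit length: φr_n = 0.75 × 0.6 × 60 × (0.707 × 0.5) = 9.544 kip/in.
8.175 ≤ 9.544 → adequate.

f_max ≈ 8.18 kip/in; adequate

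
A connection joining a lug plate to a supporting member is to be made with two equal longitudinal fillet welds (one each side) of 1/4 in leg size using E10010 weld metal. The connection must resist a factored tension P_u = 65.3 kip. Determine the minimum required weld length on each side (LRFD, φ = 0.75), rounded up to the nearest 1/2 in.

E100XX → F_EXX = 100 ksi.
Throat t_e = 0.707 × 0.25 = 0.1767 in.
φr_n = 0.75 × 0.6 × 100 × 0.1767 = 7.954 kip/in.
L_req = P_u / φr_n = 65.3 / 7.954 = 8.21 in total.
Per side: 8.21 / 2 = 4.105 in.
Round up → use L = 4.5 in on each side.

L = 4.5 in on each side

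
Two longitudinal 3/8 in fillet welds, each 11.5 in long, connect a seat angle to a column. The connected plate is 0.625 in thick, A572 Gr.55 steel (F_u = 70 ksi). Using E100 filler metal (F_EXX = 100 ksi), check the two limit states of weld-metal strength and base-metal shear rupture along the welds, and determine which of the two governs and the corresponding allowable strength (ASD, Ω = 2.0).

R_n/Ω ≈ 183 kips (weld metal governs)

t_e = 0.707 × 0.375 = 0.2651 in; L = 23 in.
Weld metal: R_n/Ω = (1/2.0) × 0.6 × 100 × 0.2651 × 23 = 182.9 kips.
Base metal (shear rupture): R_n/Ω = (1/2.0) × 0.6 × 70 × 0.625 × 23 = 301.9 kips.
Governing: weld metal.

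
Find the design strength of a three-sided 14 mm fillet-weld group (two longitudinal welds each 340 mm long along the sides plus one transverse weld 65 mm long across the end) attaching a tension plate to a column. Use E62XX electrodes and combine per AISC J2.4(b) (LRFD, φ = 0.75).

φR_n ≈ 2060 kN

E62XX → F_EXX = 620 MPa.
t_e = 0.707 × 14 = 9.898 mm.
R_nwl = 0.6 × 620 × 9.898 × 680 × 10⁻³ = 2504 kN (longitudinal, 2 welds).
R_nwt = 0.6 × 620 × 9.898 × 65 × 10⁻³ = 239.3 kN (transverse, base value).
(i) R_nwl + R_nwt = 2743 kN; (ii) 0.85 R_nwl + 1.5 R_nwt = 2487 kN.
R_n = max = 2743 kN [governs: (i)]; φR_n = 2057 kN.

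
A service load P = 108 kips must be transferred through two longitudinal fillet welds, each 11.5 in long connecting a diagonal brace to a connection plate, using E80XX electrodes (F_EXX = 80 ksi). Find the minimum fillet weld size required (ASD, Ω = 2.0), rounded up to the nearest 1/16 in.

Total weld length L = 23 in.
Required throat t_e = P × Ω / (0.6 F_EXX × L) = 108 × 2.0 / (0.6 × 80 × 23) = 0.1957 in.
Required leg w = t_e / 0.707 = 0.2767 in → use 5/16 in.

w = 5/16 in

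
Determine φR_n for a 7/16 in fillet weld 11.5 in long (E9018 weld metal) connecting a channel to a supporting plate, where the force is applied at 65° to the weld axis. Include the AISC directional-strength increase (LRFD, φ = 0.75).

E90XX → F_EXX = 90 ksi.
t_e = 0.707 × 0.4375 = 0.3093 in; A_we = 0.3093 × 11.5 = 3.557 in².
Directional factor: 1.0 + 0.5 sin^1.5(65°) = 1.431.
F_nw = 0.6 × 90 × 1.431 = 77.3 ksi.
φR_n = 0.75 × 77.3 × 3.557 = 206.2 kip.

φR_n ≈ 206 kip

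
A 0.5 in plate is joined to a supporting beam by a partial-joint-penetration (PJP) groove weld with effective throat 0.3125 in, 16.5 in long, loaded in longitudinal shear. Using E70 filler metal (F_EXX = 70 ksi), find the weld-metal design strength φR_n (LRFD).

Effective throat (given) t_e = 0.3125 in.
A_we = 0.3125 × 16.5 = 5.156 in².
F_nw = 0.6 F_EXX = 42 ksi.
φR_n = 0.75 × 42 × 5.156 = 162.4 kip.

φR_n ≈ 162 kip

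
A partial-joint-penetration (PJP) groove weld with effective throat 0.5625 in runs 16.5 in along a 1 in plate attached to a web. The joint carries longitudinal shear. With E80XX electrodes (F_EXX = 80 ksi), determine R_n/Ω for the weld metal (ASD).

R_n/Ω ≈ 223 kip

Effective throat (given) t_e = 0.5625 in.
A_we = 0.5625 × 16.5 = 9.281 in².
F_nw = 0.6 F_EXX = 48 ksi.
R_n/Ω = (48 × 9.281) / 2.0 = 222.8 kip.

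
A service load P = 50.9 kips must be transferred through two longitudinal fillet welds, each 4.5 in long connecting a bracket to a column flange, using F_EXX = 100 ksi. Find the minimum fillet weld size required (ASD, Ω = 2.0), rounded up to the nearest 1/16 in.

w = 5/16 in

Total weld length L = 9 in.
Required throat t_e = P × Ω / (0.6 F_EXX × L) = 50.9 × 2.0 / (0.6 × 100 × 9) = 0.1885 in.
Required leg w = t_e / 0.707 = 0.2666 in → use 5/16 in.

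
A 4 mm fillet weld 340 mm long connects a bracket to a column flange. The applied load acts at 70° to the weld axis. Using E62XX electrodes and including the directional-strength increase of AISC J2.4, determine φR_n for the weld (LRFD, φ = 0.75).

E62XX → F_EXX = 620 MPa.
t_e = 0.707 × 4 = 2.828 mm; A_we = 2.828 × 340 = 961.5 mm².
Directional factor: 1.0 + 0.5 sin^1.5(70°) = 1.455.
F_nw = 0.6 × 620 × 1.455 = 541.4 MPa.
φR_n = 0.75 × 541.4 × 961.5 × 10⁻³ = 390.4 kN.

φR_n ≈ 390 kN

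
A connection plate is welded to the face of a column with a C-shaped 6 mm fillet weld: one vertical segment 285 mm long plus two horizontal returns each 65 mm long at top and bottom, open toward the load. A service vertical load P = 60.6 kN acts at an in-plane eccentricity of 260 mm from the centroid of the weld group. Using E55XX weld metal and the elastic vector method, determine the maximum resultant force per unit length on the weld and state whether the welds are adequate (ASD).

E55XX → F_EXX = 550 MPa.
Total weld length L_w = 415 mm. Treat welds as unit-width lines.
Centroid: x̄ = 2×65×32.5 / 415 = 10.18 mm from the vertical weld.
Polar moment about centroid: J = I_x + I_y = [285³/12 + 2×65×142.5²] + [285×10.18² + 2(65³/12 + 65×22.32²)] = 4709000 mm³.
Direct shear f_v = P/L_w = 60.6×10³ / 415 = 146 N/mm (vertical).
Torsion M = P·e = 60.6×10³ × 260 = 15756000 N·mm.
Critical point at (x, y) = (54.82, 142.5) from centroid. f_tx = M·y/J = 476.8 N/mm; f_ty = M·x/J = 183.4 N/mm.
Resultant f_max = √[f_tx² + (f_v + f_ty)²] = √[476.8² + (146 + 183.4)²] = 579.5 N/mm.
Capacity per unit length: r_n/Ω = (1/2.0) × 0.6 × 550 × (0.707 × 6) = 699.9 N/mm.
579.5 ≤ 699.9 → adequate.

f_max ≈ 580 N/mm; adequate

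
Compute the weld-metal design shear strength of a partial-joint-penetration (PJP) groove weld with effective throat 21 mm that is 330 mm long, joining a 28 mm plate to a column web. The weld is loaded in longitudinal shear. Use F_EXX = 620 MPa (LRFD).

φR_n ≈ 1930 kN

Effective throat (given) t_e = 21 mm.
A_we = 21 × 330 = 6930 mm².
F_nw = 0.6 F_EXX = 372 MPa.
φR_n = 0.75 × 372 × 6930 × 10⁻³ = 1933 kN.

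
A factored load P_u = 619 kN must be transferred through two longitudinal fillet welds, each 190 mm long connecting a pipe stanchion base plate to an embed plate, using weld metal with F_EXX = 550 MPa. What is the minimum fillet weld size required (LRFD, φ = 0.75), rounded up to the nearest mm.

Total weld length L = 380 mm.
Required throat t_e = P_u / (φ × 0.6 F_EXX × L) = 619 / (0.75 × 0.6 × 550 × 380 × 10⁻³) = 6.582 mm.
Required leg w = t_e / 0.707 = 9.309 mm → use 10 mm.

w = 10 mm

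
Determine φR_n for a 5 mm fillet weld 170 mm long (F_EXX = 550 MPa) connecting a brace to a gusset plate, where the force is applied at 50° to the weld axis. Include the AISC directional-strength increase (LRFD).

t_e = 0.707 × 5 = 3.535 mm; A_we = 3.535 × 170 = 600.9 mm².
Directional factor: 1.0 + 0.5 sin^1.5(50°) = 1.335.
F_nw = 0.6 × 550 × 1.335 = 440.6 MPa.
φR_n = 0.75 × 440.6 × 600.9 × 10⁻³ = 198.6 kN.

φR_n ≈ 199 kN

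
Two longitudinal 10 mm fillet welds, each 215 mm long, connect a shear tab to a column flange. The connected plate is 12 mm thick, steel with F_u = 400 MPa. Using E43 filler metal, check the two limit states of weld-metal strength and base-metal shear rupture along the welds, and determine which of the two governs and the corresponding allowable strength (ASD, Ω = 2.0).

E43XX → F_EXX = 430 MPa.
t_e = 0.707 × 10 = 7.07 mm; L = 430 mm.
Weld metal: R_n/Ω = (1/2.0) × 0.6 × 430 × 7.07 × 430 × 10⁻³ = 392.2 kN.
Base metal (shear rupture): R_n/Ω = (1/2.0) × 0.6 × 400 × 12 × 430 × 10⁻³ = 619.2 kN.
Governing: weld metal.

R_n/Ω ≈ 392 kN (weld metal governs)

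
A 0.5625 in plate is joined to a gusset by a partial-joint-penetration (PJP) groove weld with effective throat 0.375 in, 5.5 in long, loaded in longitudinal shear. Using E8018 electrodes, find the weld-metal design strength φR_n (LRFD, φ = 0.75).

E80XX → F_EXX = 80 ksi.
Effective throat (given) t_e = 0.375 in.
A_we = 0.375 × 5.5 = 2.062 in².
F_nw = 0.6 F_EXX = 48 ksi.
φR_n = 0.75 × 48 × 2.062 = 74.25 kips.

φR_n ≈ 74.2 kips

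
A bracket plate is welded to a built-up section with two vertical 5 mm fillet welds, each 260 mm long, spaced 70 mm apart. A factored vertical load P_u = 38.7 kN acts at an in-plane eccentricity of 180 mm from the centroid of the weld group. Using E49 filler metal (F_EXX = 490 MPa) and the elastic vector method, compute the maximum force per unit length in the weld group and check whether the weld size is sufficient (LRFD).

Total weld length L_w = 520 mm. Treat welds as unit-width lines.
Polar moment about centroid: J = 2[d³/12 + d(b/2)²] = 2[260³/12 + 260×35²] = 3566000 mm³.
Direct shear f_v = P/L_w = 38.7×10³ / 520 = 74.42 N/mm (vertical).
Torsion M = P·e = 38.7×10³ × 180 = 6966000 N·mm.
Critical point at (x, y) = (35, 130) from centroid. f_tx = M·y/J = 253.9 N/mm; f_ty = M·x/J = 68.36 N/mm.
Resultant f_max = √[f_tx² + (f_v + f_ty)²] = √[253.9² + (74.42 + 68.36)²] = 291.3 N/mm.
Capacity per unit length: φr_n = 0.75 × 0.6 × 490 × (0.707 × 5) = 779.5 N/mm.
291.3 ≤ 779.5 → adequate.

f_max ≈ 291 N/mm; adequate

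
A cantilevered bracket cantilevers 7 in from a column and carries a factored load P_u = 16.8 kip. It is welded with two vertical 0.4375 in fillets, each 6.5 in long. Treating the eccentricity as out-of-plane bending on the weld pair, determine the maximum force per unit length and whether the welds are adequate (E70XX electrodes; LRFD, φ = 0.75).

f_max ≈ 8.45 kip/in; adequate

E70XX → F_EXX = 70 ksi.
L_w = 2 × 6.5 = 13 in; section modulus (unit throat) S = 2 × L²/6 = 14.08 in².
Direct shear f_v = P/L_w = 16.8/13 = 1.292 kip/in.
Moment M = P × e = 16.8 × 7 = 117.6 kip·in; bending f_b = M/S = 8.35 kip/in.
f_max = √(f_v² + f_b²) = √(1.292² + 8.35²) = 8.45 kip/in.
φr_n = 0.75 × 0.6 × 70 × (0.707 × 0.4375) = 9.743 kip/in → adequate.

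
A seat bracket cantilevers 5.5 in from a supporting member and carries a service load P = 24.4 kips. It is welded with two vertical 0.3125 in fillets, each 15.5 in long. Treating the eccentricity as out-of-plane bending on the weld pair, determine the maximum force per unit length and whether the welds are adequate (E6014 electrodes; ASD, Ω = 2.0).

E60XX → F_EXX = 60 ksi.
L_w = 2 × 15.5 = 31 in; section modulus (unit throat) S = 2 × L²/6 = 80.08 in².
Direct shear f_v = P/L_w = 24.4/31 = 0.7871 kip/in.
Moment M = P × e = 24.4 × 5.5 = 134.2 kip·in; bending f_b = M/S = 1.676 kip/in.
f_max = √(f_v² + f_b²) = √(0.7871² + 1.676²) = 1.851 kip/in.
r_n/Ω = (1/2.0) × 0.6 × 60 × (0.707 × 0.3125) = 3.977 kip/in → adequate.

f_max ≈ 1.85 kip/in; adequate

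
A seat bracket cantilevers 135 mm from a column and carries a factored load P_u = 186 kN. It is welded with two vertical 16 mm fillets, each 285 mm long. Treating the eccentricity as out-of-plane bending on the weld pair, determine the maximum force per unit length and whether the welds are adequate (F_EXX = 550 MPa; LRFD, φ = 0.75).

f_max ≈ 983 N/mm; adequate

L_w = 2 × 285 = 570 mm; section modulus (unit throat) S = 2 × L²/6 = 27080 mm².
Direct shear f_v = P/L_w = 186×10³/570 = 326.3 N/mm.
Moment M = P × e = 186×10³ × 135 = 25110000 N·mm; bending f_b = M/S = 927.4 N/mm.
f_max = √(f_v² + f_b²) = √(326.3² + 927.4²) = 983.2 N/mm.
φr_n = 0.75 × 0.6 × 550 × (0.707 × 16) = 2800 N/mm → adequate.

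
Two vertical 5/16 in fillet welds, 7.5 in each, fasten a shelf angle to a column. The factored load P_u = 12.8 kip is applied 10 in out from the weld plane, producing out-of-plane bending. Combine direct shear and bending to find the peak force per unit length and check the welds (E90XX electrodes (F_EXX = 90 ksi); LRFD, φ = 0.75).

L_w = 2 × 7.5 = 15 in; section modulus (unit throat) S = 2 × L²/6 = 18.75 in².
Direct shear f_v = P/L_w = 12.8/15 = 0.8533 kip/in.
Moment M = P × e = 12.8 × 10 = 128 kip·in; bending f_b = M/S = 6.827 kip/in.
f_max = √(f_v² + f_b²) = √(0.8533² + 6.827²) = 6.88 kip/in.
φr_n = 0.75 × 0.6 × 90 × (0.707 × 0.3125) = 8.948 kip/in → adequate.

f_max ≈ 6.88 kip/in; adequate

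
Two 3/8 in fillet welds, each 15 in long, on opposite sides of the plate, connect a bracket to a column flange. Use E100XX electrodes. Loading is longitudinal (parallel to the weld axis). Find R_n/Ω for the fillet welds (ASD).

E100XX → F_EXX = 100 ksi.
Effective throat t_e = 0.707 × 0.375 = 0.2651 in.
Total length L = 30 in; A_we = 0.2651 × 30 = 7.954 in².
F_nw = 0.6 F_EXX = 0.6 × 100 = 60 ksi.
R_n = 60 × 7.954 = 477.2 kips; R_n/Ω = 477.2/2.0 = 238.6 kips.

R_n/Ω ≈ 239 kips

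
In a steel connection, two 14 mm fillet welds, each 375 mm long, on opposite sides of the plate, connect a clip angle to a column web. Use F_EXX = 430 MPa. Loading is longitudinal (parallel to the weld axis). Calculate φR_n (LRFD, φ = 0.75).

φR_n ≈ 1440 kN

Effective throat t_e = 0.707 × 14 = 9.898 mm.
Total length L = 750 mm; A_we = 9.898 × 750 = 7424 mm².
F_nw = 0.6 F_EXX = 0.6 × 430 = 258 MPa.
φR_n = 0.75 × 258 × 7424 × 10⁻³ = 1436 kN.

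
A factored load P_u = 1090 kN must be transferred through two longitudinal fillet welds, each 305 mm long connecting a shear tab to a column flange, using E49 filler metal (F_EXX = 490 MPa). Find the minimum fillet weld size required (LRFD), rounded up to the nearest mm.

w = 12 mm

Total weld length L = 610 mm.
Required throat t_e = P_u / (φ × 0.6 F_EXX × L) = 1090 / (0.75 × 0.6 × 490 × 610 × 10⁻³) = 8.104 mm.
Required leg w = t_e / 0.707 = 11.46 mm → use 12 mm.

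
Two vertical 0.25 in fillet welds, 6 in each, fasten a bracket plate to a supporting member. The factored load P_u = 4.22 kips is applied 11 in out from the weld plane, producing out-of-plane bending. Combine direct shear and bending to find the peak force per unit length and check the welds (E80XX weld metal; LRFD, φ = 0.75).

f_max ≈ 3.88 kip/in; adequate

E80XX → F_EXX = 80 ksi.
L_w = 2 × 6 = 12 in; section modulus (unit throat) S = 2 × L²/6 = 12 in².
Direct shear f_v = P/L_w = 4.22/12 = 0.3517 kip/in.
Moment M = P × e = 4.22 × 11 = 46.42 kip·in; bending f_b = M/S = 3.868 kip/in.
f_max = √(f_v² + f_b²) = √(0.3517² + 3.868²) = 3.884 kip/in.
φr_n = 0.75 × 0.6 × 80 × (0.707 × 0.25) = 6.363 kip/in → adequate.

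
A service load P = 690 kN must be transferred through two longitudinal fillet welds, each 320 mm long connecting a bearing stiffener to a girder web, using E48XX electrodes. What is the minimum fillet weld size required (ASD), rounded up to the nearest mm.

E48XX → F_EXX = 480 MPa.
Total weld length L = 640 mm.
Required throat t_e = P × Ω / (0.6 F_EXX × L) = 690 × 2.0 / (0.6 × 480 × 640 × 10⁻³) = 7.487 mm.
Required leg w = t_e / 0.707 = 10.59 mm → use 11 mm.

w = 11 mm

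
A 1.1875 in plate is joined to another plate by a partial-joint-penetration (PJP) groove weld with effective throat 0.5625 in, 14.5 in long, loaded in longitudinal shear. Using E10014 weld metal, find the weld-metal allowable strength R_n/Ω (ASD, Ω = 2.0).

E100XX → F_EXX = 100 ksi.
Effective throat (given) t_e = 0.5625 in.
A_we = 0.5625 × 14.5 = 8.156 in².
F_nw = 0.6 F_EXX = 60 ksi.
R_n/Ω = (60 × 8.156) / 2.0 = 244.7 kips.

R_n/Ω ≈ 245 kips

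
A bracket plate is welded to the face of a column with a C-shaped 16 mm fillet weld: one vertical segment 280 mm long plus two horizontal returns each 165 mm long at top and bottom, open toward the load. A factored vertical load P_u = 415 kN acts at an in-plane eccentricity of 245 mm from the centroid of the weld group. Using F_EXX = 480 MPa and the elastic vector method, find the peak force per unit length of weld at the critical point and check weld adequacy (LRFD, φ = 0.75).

f_max ≈ 2360 N/mm; adequate

Total weld length L_w = 610 mm. Treat welds as unit-width lines.
Centroid: x̄ = 2×165×82.5 / 610 = 44.63 mm from the vertical weld.
Polar moment about centroid: J = I_x + I_y = [280³/12 + 2×165×140²] + [280×44.63² + 2(165³/12 + 165×37.87²)] = 10080000 mm³.
Direct shear f_v = P/L_w = 415×10³ / 610 = 680.3 N/mm (vertical).
Torsion M = P·e = 415×10³ × 245 = 101680000 N·mm.
Critical point at (x, y) = (120.4, 140) from centroid. f_tx = M·y/J = 1413 N/mm; f_ty = M·x/J = 1214 N/mm.
Resultant f_max = √[f_tx² + (f_v + f_ty)²] = √[1413² + (680.3 + 1214)²] = 2363 N/mm.
Capacity per unit length: φr_n = 0.75 × 0.6 × 480 × (0.707 × 16) = 2443 N/mm.
2363 ≤ 2443 → adequate.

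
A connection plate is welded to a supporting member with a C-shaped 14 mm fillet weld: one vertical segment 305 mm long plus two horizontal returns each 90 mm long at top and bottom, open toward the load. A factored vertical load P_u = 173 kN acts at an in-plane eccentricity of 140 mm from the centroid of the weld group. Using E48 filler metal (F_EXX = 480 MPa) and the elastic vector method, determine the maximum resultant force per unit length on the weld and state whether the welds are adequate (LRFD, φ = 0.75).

Total weld length L_w = 485 mm. Treat welds as unit-width lines.
Centroid: x̄ = 2×90×45 / 485 = 16.7 mm from the vertical weld.
Polar moment about centroid: J = I_x + I_y = [305³/12 + 2×90×152.5²] + [305×16.7² + 2(90³/12 + 90×28.3²)] = 6901000 mm³.
Direct shear f_v = P/L_w = 173×10³ / 485 = 356.7 N/mm (vertical).
Torsion M = P·e = 173×10³ × 140 = 24220000 N·mm.
Critical point at (x, y) = (73.3, 152.5) from centroid. f_tx = M·y/J = 535.2 N/mm; f_ty = M·x/J = 257.2 N/mm.
Resultant f_max = √[f_tx² + (f_v + f_ty)²] = √[535.2² + (356.7 + 257.2)²] = 814.5 N/mm.
Capacity per unit length: φr_n = 0.75 × 0.6 × 480 × (0.707 × 14) = 2138 N/mm.
814.5 ≤ 2138 → adequate.

f_max ≈ 814 N/mm; adequate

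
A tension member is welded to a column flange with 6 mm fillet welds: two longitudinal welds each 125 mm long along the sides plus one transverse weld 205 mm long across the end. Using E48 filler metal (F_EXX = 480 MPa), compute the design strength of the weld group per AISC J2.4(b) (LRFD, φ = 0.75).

φR_n ≈ 476 kN

t_e = 0.707 × 6 = 4.242 mm.
R_nwl = 0.6 × 480 × 4.242 × 250 × 10⁻³ = 305.4 kN (longitudinal, 2 welds).
R_nwt = 0.6 × 480 × 4.242 × 205 × 10⁻³ = 250.4 kN (transverse, base value).
(i) R_nwl + R_nwt = 555.9 kN; (ii) 0.85 R_nwl + 1.5 R_nwt = 635.3 kN.
R_n = max = 635.3 kN [governs: (ii)]; φR_n = 476.5 kN.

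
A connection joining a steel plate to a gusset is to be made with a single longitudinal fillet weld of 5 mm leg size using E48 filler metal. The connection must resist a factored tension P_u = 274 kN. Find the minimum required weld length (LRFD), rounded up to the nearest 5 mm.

L = 360 mm

E48XX → F_EXX = 480 MPa.
Throat t_e = 0.707 × 5 = 3.535 mm.
φr_n = 0.75 × 0.6 × 480 × 3.535 × 10⁻³ = 0.7636 kN/mm.
L_req = P_u / φr_n = 274 / 0.7636 = 358.8 mm total.
Round up → use L = 360 mm.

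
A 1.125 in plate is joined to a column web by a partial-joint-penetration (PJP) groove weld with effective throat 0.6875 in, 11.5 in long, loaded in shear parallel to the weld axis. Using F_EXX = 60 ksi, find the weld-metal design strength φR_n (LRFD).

φR_n ≈ 213 kips

Effective throat (given) t_e = 0.6875 in.
A_we = 0.6875 × 11.5 = 7.906 in².
F_nw = 0.6 F_EXX = 36 ksi.
φR_n = 0.75 × 36 × 7.906 = 213.5 kips.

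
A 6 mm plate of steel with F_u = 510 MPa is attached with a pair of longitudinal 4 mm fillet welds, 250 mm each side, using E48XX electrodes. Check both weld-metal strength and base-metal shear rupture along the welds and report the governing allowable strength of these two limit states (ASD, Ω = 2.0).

R_n/Ω ≈ 204 kN (weld metal governs)

E48XX → F_EXX = 480 MPa.
t_e = 0.707 × 4 = 2.828 mm; L = 500 mm.
Weld metal: R_n/Ω = (1/2.0) × 0.6 × 480 × 2.828 × 500 × 10⁻³ = 203.6 kN.
Base metal (shear rupture): R_n/Ω = (1/2.0) × 0.6 × 510 × 6 × 500 × 10⁻³ = 459 kN.
Governing: weld metal.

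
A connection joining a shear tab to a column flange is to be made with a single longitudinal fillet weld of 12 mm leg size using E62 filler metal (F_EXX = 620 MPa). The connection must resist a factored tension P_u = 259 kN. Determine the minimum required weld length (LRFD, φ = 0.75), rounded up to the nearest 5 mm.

Throat t_e = 0.707 × 12 = 8.484 mm.
φr_n = 0.75 × 0.6 × 620 × 8.484 × 10⁻³ = 2.367 kN/mm.
L_req = P_u / φr_n = 259 / 2.367 = 109.4 mm total.
Round up → use L = 110 mm.

L = 110 mm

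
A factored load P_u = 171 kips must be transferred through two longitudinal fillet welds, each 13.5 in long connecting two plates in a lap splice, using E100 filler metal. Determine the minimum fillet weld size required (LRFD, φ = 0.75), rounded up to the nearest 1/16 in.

w = 1/4 in

E100XX → F_EXX = 100 ksi.
Total weld length L = 27 in.
Required throat t_e = P_u / (φ × 0.6 F_EXX × L) = 171 / (0.75 × 0.6 × 100 × 27) = 0.1407 in.
Required leg w = t_e / 0.707 = 0.1991 in → use 1/4 in.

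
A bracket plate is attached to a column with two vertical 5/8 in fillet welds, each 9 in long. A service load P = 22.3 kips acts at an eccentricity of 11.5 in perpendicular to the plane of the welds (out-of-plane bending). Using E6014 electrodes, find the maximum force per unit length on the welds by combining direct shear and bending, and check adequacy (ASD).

E60XX → F_EXX = 60 ksi.
L_w = 2 × 9 = 18 in; section modulus (unit throat) S = 2 × L²/6 = 27 in².
Direct shear f_v = P/L_w = 22.3/18 = 1.239 kip/in.
Moment M = P × e = 22.3 × 11.5 = 256.45 kip·in; bending f_b = M/S = 9.498 kip/in.
f_max = √(f_v² + f_b²) = √(1.239² + 9.498²) = 9.579 kip/in.
r_n/Ω = (1/2.0) × 0.6 × 60 × (0.707 × 0.625) = 7.954 kip/in → NOT adequate.

f_max ≈ 9.58 kip/in; NOT adequate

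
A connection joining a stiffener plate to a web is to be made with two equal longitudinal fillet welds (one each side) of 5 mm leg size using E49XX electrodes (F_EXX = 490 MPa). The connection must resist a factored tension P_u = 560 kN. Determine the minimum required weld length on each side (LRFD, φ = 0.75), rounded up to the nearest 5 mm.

Throat t_e = 0.707 × 5 = 3.535 mm.
φr_n = 0.75 × 0.6 × 490 × 3.535 × 10⁻³ = 0.7795 kN/mm.
L_req = P_u / φr_n = 560 / 0.7795 = 718.4 mm total.
Per side: 718.4 / 2 = 359.2 mm.
Round up → use L = 360 mm on each side.

L = 360 mm on each side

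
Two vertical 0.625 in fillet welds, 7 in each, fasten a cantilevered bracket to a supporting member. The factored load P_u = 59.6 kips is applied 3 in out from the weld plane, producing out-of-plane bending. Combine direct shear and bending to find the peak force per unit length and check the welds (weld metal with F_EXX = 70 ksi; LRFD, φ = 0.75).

f_max ≈ 11.7 kip/in; adequate

L_w = 2 × 7 = 14 in; section modulus (unit throat) S = 2 × L²/6 = 16.33 in².
Direct shear f_v = P/L_w = 59.6/14 = 4.257 kip/in.
Moment M = P × e = 59.6 × 3 = 178.8 kip·in; bending f_b = M/S = 10.95 kip/in.
f_max = √(f_v² + f_b²) = √(4.257² + 10.95²) = 11.75 kip/in.
φr_n = 0.75 × 0.6 × 70 × (0.707 × 0.625) = 13.92 kip/in → adequate.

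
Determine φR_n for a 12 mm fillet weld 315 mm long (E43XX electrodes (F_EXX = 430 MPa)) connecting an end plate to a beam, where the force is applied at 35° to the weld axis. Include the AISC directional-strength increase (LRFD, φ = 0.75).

φR_n ≈ 629 kN

t_e = 0.707 × 12 = 8.484 mm; A_we = 8.484 × 315 = 2672 mm².
Directional factor: 1.0 + 0.5 sin^1.5(35°) = 1.217.
F_nw = 0.6 × 430 × 1.217 = 314 MPa.
φR_n = 0.75 × 314 × 2672 × 10⁻³ = 629.4 kN.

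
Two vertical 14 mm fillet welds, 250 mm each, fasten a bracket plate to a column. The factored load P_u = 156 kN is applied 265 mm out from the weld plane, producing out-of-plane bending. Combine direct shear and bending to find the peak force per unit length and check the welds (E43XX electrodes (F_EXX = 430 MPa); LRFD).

f_max ≈ 2010 N/mm; NOT adequate

L_w = 2 × 250 = 500 mm; section modulus (unit throat) S = 2 × L²/6 = 20830 mm².
Direct shear f_v = P/L_w = 156×10³/500 = 312 N/mm.
Moment M = P × e = 156×10³ × 265 = 41340000 N·mm; bending f_b = M/S = 1984 N/mm.
f_max = √(f_v² + f_b²) = √(312² + 1984²) = 2009 N/mm.
φr_n = 0.75 × 0.6 × 430 × (0.707 × 14) = 1915 N/mm → NOT adequate.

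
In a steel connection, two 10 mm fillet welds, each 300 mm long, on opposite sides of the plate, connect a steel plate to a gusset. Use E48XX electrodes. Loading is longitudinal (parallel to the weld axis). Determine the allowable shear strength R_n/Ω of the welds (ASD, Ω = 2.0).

R_n/Ω ≈ 611 kN

E48XX → F_EXX = 480 MPa.
Effective throat t_e = 0.707 × 10 = 7.07 mm.
Total length L = 600 mm; A_we = 7.07 × 600 = 4242 mm².
F_nw = 0.6 F_EXX = 0.6 × 480 = 288 MPa.
R_n = 288 × 4242 × 10⁻³ = 1222 kN; R_n/Ω = 1222/2.0 = 610.8 kN.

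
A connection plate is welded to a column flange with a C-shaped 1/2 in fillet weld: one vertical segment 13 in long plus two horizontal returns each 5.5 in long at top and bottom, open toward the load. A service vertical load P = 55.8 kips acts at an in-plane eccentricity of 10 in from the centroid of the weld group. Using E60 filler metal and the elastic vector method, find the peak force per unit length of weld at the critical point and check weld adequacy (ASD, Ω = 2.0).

f_max ≈ 7.54 kip/in; NOT adequate

E60XX → F_EXX = 60 ksi.
Total weld length L_w = 24 in. Treat welds as unit-width lines.
Centroid: x̄ = 2×5.5×2.75 / 24 = 1.26 in from the vertical weld.
Polar moment about centroid: J = I_x + I_y = [13³/12 + 2×5.5×6.5²] + [13×1.26² + 2(5.5³/12 + 5.5×1.49²)] = 720.6 in³.
Direct shear f_v = P/L_w = 55.8 / 24 = 2.325 kip/in (vertical).
Torsion M = P·e = 55.8 × 10 = 558 kip·in.
Critical point at (x, y) = (4.24, 6.5) from centroid. f_tx = M·y/J = 5.033 kip/in; f_ty = M·x/J = 3.283 kip/in.
Resultant f_max = √[f_tx² + (f_v + f_ty)²] = √[5.033² + (2.325 + 3.283)²] = 7.535 kip/in.
Capacity per unit length: r_n/Ω = (1/2.0) × 0.6 × 60 × (0.707 × 0.5) = 6.363 kip/in.
7.535 > 6.363 → NOT adequate.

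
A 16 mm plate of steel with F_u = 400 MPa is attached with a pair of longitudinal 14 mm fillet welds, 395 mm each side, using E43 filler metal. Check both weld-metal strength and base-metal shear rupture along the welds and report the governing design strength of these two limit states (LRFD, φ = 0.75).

φR_n ≈ 1510 kN (weld metal governs)

E43XX → F_EXX = 430 MPa.
t_e = 0.707 × 14 = 9.898 mm; L = 790 mm.
Weld metal: φR_n = 0.75 × 0.6 × 430 × 9.898 × 790 × 10⁻³ = 1513 kN.
Base metal (shear rupture): φR_n = 0.75 × 0.6 × 400 × 16 × 790 × 10⁻³ = 2275 kN.
Governing: weld metal.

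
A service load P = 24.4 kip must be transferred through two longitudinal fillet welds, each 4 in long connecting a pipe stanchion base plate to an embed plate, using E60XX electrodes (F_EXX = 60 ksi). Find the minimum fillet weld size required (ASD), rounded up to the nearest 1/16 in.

Total weld length L = 8 in.
Required throat t_e = P × Ω / (0.6 F_EXX × L) = 24.4 × 2.0 / (0.6 × 60 × 8) = 0.1694 in.
Required leg w = t_e / 0.707 = 0.2397 in → use 1/4 in.

w = 1/4 in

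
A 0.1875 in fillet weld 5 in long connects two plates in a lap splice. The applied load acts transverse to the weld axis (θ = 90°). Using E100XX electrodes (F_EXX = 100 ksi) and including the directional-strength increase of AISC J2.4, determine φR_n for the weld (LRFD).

t_e = 0.707 × 0.1875 = 0.1326 in; A_we = 0.1326 × 5 = 0.6628 in².
Directional factor: 1.0 + 0.5 sin^1.5(90°) = 1.5.
F_nw = 0.6 × 100 × 1.5 = 90 ksi.
φR_n = 0.75 × 90 × 0.6628 = 44.74 kip.

φR_n ≈ 44.7 kip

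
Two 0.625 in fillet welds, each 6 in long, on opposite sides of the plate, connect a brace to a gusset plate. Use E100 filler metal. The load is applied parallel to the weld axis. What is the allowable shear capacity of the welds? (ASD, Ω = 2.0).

E100XX → F_EXX = 100 ksi.
Effective throat t_e = 0.707 × 0.625 = 0.4419 in.
Total length L = 12 in; A_we = 0.4419 × 12 = 5.302 in².
F_nw = 0.6 F_EXX = 0.6 × 100 = 60 ksi.
R_n = 60 × 5.302 = 318.1 kip; R_n/Ω = 318.1/2.0 = 159.1 kip.

R_n/Ω ≈ 159 kip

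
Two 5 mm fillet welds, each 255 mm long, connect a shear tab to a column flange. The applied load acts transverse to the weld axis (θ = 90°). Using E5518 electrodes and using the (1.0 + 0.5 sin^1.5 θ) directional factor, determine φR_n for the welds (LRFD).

E55XX → F_EXX = 550 MPa.
t_e = 0.707 × 5 = 3.535 mm; A_we = 3.535 × 510 = 1803 mm².
Directional factor: 1.0 + 0.5 sin^1.5(90°) = 1.5.
F_nw = 0.6 × 550 × 1.5 = 495 MPa.
φR_n = 0.75 × 495 × 1803 × 10⁻³ = 669.3 kN.

φR_n ≈ 669 kN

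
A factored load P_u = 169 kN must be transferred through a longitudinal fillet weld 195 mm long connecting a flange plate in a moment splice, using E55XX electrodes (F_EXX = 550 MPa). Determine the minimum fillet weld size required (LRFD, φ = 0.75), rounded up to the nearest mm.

Total weld length L = 195 mm.
Required throat t_e = P_u / (φ × 0.6 F_EXX × L) = 169 / (0.75 × 0.6 × 550 × 195 × 10⁻³) = 3.502 mm.
Required leg w = t_e / 0.707 = 4.953 mm → use 5 mm.

w = 5 mm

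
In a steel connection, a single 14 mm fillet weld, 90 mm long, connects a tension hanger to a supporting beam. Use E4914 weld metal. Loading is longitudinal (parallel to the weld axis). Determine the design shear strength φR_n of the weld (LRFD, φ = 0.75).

φR_n ≈ 196 kN

E49XX → F_EXX = 490 MPa.
Effective throat t_e = 0.707 × 14 = 9.898 mm.
Total length L = 90 mm; A_we = 9.898 × 90 = 890.8 mm².
F_nw = 0.6 F_EXX = 0.6 × 490 = 294 MPa.
φR_n = 0.75 × 294 × 890.8 × 10⁻³ = 196.4 kN.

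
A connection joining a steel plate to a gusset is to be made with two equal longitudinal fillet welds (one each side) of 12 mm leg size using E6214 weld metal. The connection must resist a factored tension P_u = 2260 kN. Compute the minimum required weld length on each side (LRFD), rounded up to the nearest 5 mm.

E62XX → F_EXX = 620 MPa.
Throat t_e = 0.707 × 12 = 8.484 mm.
φr_n = 0.75 × 0.6 × 620 × 8.484 × 10⁻³ = 2.367 kN/mm.
L_req = P_u / φr_n = 2260 / 2.367 = 954.8 mm total.
Per side: 954.8 / 2 = 477.4 mm.
Round up → use L = 480 mm on each side.

L = 480 mm on each side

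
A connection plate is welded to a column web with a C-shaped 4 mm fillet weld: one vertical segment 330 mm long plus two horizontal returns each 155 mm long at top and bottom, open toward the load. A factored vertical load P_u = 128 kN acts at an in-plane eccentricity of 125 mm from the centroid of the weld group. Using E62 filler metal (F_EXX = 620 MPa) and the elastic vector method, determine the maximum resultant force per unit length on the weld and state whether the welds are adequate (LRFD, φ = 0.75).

Total weld length L_w = 640 mm. Treat welds as unit-width lines.
Centroid: x̄ = 2×155×77.5 / 640 = 37.54 mm from the vertical weld.
Polar moment about centroid: J = I_x + I_y = [330³/12 + 2×155×165²] + [330×37.54² + 2(155³/12 + 155×39.96²)] = 13020000 mm³.
Direct shear f_v = P/L_w = 128×10³ / 640 = 200 N/mm (vertical).
Torsion M = P·e = 128×10³ × 125 = 16000000 N·mm.
Critical point at (x, y) = (117.5, 165) from centroid. f_tx = M·y/J = 202.8 N/mm; f_ty = M·x/J = 144.4 N/mm.
Resultant f_max = √[f_tx² + (f_v + f_ty)²] = √[202.8² + (200 + 144.4)²] = 399.7 N/mm.
Capacity per unit length: φr_n = 0.75 × 0.6 × 620 × (0.707 × 4) = 789 N/mm.
399.7 ≤ 789 → adequate.

f_max ≈ 400 N/mm; adequate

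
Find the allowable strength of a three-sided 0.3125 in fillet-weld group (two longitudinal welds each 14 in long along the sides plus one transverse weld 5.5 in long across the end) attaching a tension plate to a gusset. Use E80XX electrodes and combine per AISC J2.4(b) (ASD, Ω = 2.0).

E80XX → F_EXX = 80 ksi.
t_e = 0.707 × 0.3125 = 0.2209 in.
R_nwl = 0.6 × 80 × 0.2209 × 28 = 296.9 kips (longitudinal, 2 welds).
R_nwt = 0.6 × 80 × 0.2209 × 5.5 = 58.33 kips (transverse, base value).
(i) R_nwl + R_nwt = 355.3 kips; (ii) 0.85 R_nwl + 1.5 R_nwt = 339.9 kips.
R_n = max = 355.3 kips [governs: (i)]; R_n/Ω = 177.6 kips.

R_n/Ω ≈ 178 kips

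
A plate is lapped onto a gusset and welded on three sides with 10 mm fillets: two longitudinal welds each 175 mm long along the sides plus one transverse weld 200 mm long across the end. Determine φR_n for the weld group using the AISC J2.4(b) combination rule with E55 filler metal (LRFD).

E55XX → F_EXX = 550 MPa.
t_e = 0.707 × 10 = 7.07 mm.
R_nwl = 0.6 × 550 × 7.07 × 350 × 10⁻³ = 816.6 kN (longitudinal, 2 welds).
R_nwt = 0.6 × 550 × 7.07 × 200 × 10⁻³ = 466.6 kN (transverse, base value).
(i) R_nwl + R_nwt = 1283 kN; (ii) 0.85 R_nwl + 1.5 R_nwt = 1394 kN.
R_n = max = 1394 kN [governs: (ii)]; φR_n = 1046 kN.

φR_n ≈ 1050 kN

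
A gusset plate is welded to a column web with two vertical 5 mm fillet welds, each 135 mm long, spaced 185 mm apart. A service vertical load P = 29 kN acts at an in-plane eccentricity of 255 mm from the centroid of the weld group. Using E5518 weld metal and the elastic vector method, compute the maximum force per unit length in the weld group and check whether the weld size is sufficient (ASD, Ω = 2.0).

f_max ≈ 403 N/mm; adequate

E55XX → F_EXX = 550 MPa.
Total weld length L_w = 270 mm. Treat welds as unit-width lines.
Polar moment about centroid: J = 2[d³/12 + d(b/2)²] = 2[135³/12 + 135×92.5²] = 2720000 mm³.
Direct shear f_v = P/L_w = 29×10³ / 270 = 107.4 N/mm (vertical).
Torsion M = P·e = 29×10³ × 255 = 7395000 N·mm.
Critical point at (x, y) = (92.5, 67.5) from centroid. f_tx = M·y/J = 183.5 N/mm; f_ty = M·x/J = 251.5 N/mm.
Resultant f_max = √[f_tx² + (f_v + f_ty)²] = √[183.5² + (107.4 + 251.5)²] = 403.1 N/mm.
Capacity per unit length: r_n/Ω = (1/2.0) × 0.6 × 550 × (0.707 × 5) = 583.3 N/mm.
403.1 ≤ 583.3 → adequate.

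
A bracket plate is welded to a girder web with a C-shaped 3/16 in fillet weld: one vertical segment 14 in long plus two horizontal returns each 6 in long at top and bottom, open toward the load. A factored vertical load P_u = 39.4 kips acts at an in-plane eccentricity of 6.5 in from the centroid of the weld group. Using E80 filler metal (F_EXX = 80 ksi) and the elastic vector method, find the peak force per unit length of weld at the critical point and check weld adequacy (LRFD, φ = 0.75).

Total weld length L_w = 26 in. Treat welds as unit-width lines.
Centroid: x̄ = 2×6×3 / 26 = 1.385 in from the vertical weld.
Polar moment about centroid: J = I_x + I_y = [14³/12 + 2×6×7²] + [14×1.385² + 2(6³/12 + 6×1.615²)] = 910.8 in³.
Direct shear f_v = P/L_w = 39.4 / 26 = 1.515 kip/in (vertical).
Torsion M = P·e = 39.4 × 6.5 = 256.1 kip·in.
Critical point at (x, y) = (4.615, 7) from centroid. f_tx = M·y/J = 1.968 kip/in; f_ty = M·x/J = 1.298 kip/in.
Resultant f_max = √[f_tx² + (f_v + f_ty)²] = √[1.968² + (1.515 + 1.298)²] = 3.433 kip/in.
Capacity per unit length: φr_n = 0.75 × 0.6 × 80 × (0.707 × 0.1875) = 4.772 kip/in.
3.433 ≤ 4.772 → adequate.

f_max ≈ 3.43 kip/in; adequate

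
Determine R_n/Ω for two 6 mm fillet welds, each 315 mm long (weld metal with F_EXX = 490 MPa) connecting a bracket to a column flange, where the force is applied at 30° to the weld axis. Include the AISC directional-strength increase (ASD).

R_n/Ω ≈ 462 kN

t_e = 0.707 × 6 = 4.242 mm; A_we = 4.242 × 630 = 2672 mm².
Directional factor: 1.0 + 0.5 sin^1.5(30°) = 1.177.
F_nw = 0.6 × 490 × 1.177 = 346 MPa.
R_n/Ω = (346 × 2672) / 2.0 × 10⁻³ = 462.3 kN.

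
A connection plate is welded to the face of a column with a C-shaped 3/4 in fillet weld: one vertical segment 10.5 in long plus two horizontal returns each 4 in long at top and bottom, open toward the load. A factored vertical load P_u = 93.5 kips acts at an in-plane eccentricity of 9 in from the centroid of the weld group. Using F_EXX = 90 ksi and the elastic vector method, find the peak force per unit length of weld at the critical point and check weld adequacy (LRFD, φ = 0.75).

f_max ≈ 18 kip/in; adequate

Total weld length L_w = 18.5 in. Treat welds as unit-width lines.
Centroid: x̄ = 2×4×2 / 18.5 = 0.8649 in from the vertical weld.
Polar moment about centroid: J = I_x + I_y = [10.5³/12 + 2×4×5.25²] + [10.5×0.8649² + 2(4³/12 + 4×1.135²)] = 345.8 in³.
Direct shear f_v = P/L_w = 93.5 / 18.5 = 5.054 kip/in (vertical).
Torsion M = P·e = 93.5 × 9 = 841.5 kip·in.
Critical point at (x, y) = (3.135, 5.25) from centroid. f_tx = M·y/J = 12.78 kip/in; f_ty = M·x/J = 7.629 kip/in.
Resultant f_max = √[f_tx² + (f_v + f_ty)²] = √[12.78² + (5.054 + 7.629)²] = 18 kip/in.
Capacity per unit length: φr_n = 0.75 × 0.6 × 90 × (0.707 × 0.75) = 21.48 kip/in.
18 ≤ 21.48 → adequate.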